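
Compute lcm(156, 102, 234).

156 = 2^2 × 3 × 13
102 = 2 × 3 × 17
234 = 2 × 3^2 × 13
LCM(156, 102, 234) = 2^2 × 3^2 × 13 × 17 = 7956.

7956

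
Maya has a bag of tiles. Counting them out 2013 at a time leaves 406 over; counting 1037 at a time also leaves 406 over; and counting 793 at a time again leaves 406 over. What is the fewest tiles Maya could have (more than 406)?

N − 406 must be a common multiple of 2013, 1037, and 793.
2013 = 3 × 11 × 61
1037 = 17 × 61
793 = 13 × 61
LCM(2013, 1037, 793) = 3 × 11 × 13 × 17 × 61 = 444873.
Smallest N > 406 is LCM + 406 = 444873 + 406 = 445279.

445279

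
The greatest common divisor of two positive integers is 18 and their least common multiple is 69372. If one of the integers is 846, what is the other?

1476

For two integers, gcd × lcm = product, so the other is (18 × 69372) / 846 = 1248696 / 846 = 1476.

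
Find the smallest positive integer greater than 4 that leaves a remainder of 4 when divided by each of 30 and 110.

334

N − 4 must be a common multiple of 30 and 110.
30 = 2 × 3 × 5
110 = 2 × 5 × 11
LCM(30, 110) = 2 × 3 × 5 × 11 = 330.
Smallest N > 4 is LCM + 4 = 330 + 4 = 334.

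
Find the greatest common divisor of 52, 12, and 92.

52 = 2^2 × 13
12 = 2^2 × 3
92 = 2^2 × 23
gcd(52, 12, 92) = 2^2 = 4.

4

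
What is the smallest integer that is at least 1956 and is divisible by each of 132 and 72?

2376

The integer must be a common multiple of 132 and 72, so a multiple of their LCM.
132 = 2^2 × 3 × 11
72 = 2^3 × 3^2
LCM(132, 72) = 2^3 × 3^2 × 11 = 792.
Smallest multiple of 792 that is ≥ 1956: ⌈1956/792⌉ × 792 = 3 × 792 = 2376.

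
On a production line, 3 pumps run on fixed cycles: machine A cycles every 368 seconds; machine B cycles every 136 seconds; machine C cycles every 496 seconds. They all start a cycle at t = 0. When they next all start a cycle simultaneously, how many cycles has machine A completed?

All finish a whole number of cycles simultaneously at t = LCM of the periods.
368 = 2^4 × 23
136 = 2^3 × 17
496 = 2^4 × 31
LCM(368, 136, 496) = 2^4 × 17 × 23 × 31 = 193936.
Cycles for period 368: 193936 / 368 = 527.

527 cycles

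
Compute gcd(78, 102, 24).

6

78 = 2 × 3 × 13
102 = 2 × 3 × 17
24 = 2^3 × 3
gcd(78, 102, 24) = 2 × 3 = 6.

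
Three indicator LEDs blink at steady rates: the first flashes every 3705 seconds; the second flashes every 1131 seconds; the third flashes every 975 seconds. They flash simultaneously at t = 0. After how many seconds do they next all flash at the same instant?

They coincide at every common multiple of the periods; the first is the LCM.
3705 = 3 × 5 × 13 × 19
1131 = 3 × 13 × 29
975 = 3 × 5^2 × 13
LCM(3705, 1131, 975) = 3 × 5^2 × 13 × 19 × 29 = 537225.

537225 seconds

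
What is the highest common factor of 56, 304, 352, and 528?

56 = 2^3 × 7
304 = 2^4 × 19
352 = 2^5 × 11
528 = 2^4 × 3 × 11
gcd(56, 304, 352, 528) = 2^3 = 8.

8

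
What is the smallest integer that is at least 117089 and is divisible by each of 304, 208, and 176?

130416

The integer must be a common multiple of 304, 208, and 176, so a multiple of their LCM.
304 = 2^4 × 19
208 = 2^4 × 13
176 = 2^4 × 11
LCM(304, 208, 176) = 2^4 × 11 × 13 × 19 = 43472.
Smallest multiple of 43472 that is ≥ 117089: ⌈117089/43472⌉ × 43472 = 3 × 43472 = 130416.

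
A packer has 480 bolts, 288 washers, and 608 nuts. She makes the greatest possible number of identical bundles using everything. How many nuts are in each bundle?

19

Number of bundles = gcd(480, 288, 608).
480 = 2^5 × 3 × 5
288 = 2^5 × 3^2
608 = 2^5 × 19
gcd(480, 288, 608) = 2^5 = 32.
nuts per bundle = 608 / 32 = 19.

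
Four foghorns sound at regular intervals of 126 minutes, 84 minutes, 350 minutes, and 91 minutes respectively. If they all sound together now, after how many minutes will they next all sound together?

The first simultaneous occurrence is after LCM of the individual periods.
126 = 2 × 3^2 × 7
84 = 2^2 × 3 × 7
350 = 2 × 5^2 × 7
91 = 7 × 13
LCM(126, 84, 350, 91) = 2^2 × 3^2 × 5^2 × 7 × 13 = 81900.

81900 minutes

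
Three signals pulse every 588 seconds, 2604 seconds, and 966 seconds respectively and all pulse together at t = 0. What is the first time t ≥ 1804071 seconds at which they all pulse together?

2096220 seconds

Joint pulses occur at multiples of LCM(588, 2604, 966).
588 = 2^2 × 3 × 7^2
2604 = 2^2 × 3 × 7 × 31
966 = 2 × 3 × 7 × 23
LCM(588, 2604, 966) = 2^2 × 3 × 7^2 × 23 × 31 = 419244.
Smallest multiple of 419244 that is ≥ 1804071: ⌈1804071/419244⌉ × 419244 = 5 × 419244 = 2096220.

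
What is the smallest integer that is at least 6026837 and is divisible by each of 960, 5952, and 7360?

The integer must be a common multiple of 960, 5952, and 7360, so a multiple of their LCM.
960 = 2^6 × 3 × 5
5952 = 2^6 × 3 × 31
7360 = 2^6 × 5 × 23
LCM(960, 5952, 7360) = 2^6 × 3 × 5 × 23 × 31 = 684480.
Smallest multiple of 684480 that is ≥ 6026837: ⌈6026837/684480⌉ × 684480 = 9 × 684480 = 6160320.

6160320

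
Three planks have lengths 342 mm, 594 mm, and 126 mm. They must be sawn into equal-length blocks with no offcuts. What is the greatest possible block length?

This is the greatest common divisor of 342, 594, and 126.
342 = 2 × 3^2 × 19
594 = 2 × 3^3 × 11
126 = 2 × 3^2 × 7
gcd(342, 594, 126) = 2 × 3^2 = 18.

18 mm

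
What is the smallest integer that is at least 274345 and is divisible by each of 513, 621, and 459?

The integer must be a common multiple of 513, 621, and 459, so a multiple of their LCM.
513 = 3^3 × 19
621 = 3^3 × 23
459 = 3^3 × 17
LCM(513, 621, 459) = 3^3 × 17 × 19 × 23 = 200583.
Smallest multiple of 200583 that is ≥ 274345: ⌈274345/200583⌉ × 200583 = 2 × 200583 = 401166.

401166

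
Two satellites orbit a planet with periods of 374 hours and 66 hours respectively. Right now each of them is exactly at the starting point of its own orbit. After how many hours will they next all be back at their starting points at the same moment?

They coincide at every common multiple of the periods; the first is the LCM.
374 = 2 × 11 × 17
66 = 2 × 3 × 11
LCM(374, 66) = 2 × 3 × 11 × 17 = 1122.

1122 hours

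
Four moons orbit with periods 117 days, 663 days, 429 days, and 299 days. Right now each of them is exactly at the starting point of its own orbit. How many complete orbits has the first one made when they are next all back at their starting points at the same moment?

The first common completion time is the LCM of the periods.
117 = 3^2 × 13
663 = 3 × 13 × 17
429 = 3 × 11 × 13
299 = 13 × 23
LCM(117, 663, 429, 299) = 3^2 × 11 × 13 × 17 × 23 = 503217.
Orbits for period 117: 503217 / 117 = 4301.

4301 orbits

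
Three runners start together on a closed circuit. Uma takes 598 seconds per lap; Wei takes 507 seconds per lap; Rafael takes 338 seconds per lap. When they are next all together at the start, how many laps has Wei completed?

46 laps

All finish a whole number of cycles simultaneously at t = LCM of the periods.
598 = 2 × 13 × 23
507 = 3 × 13^2
338 = 2 × 13^2
LCM(598, 507, 338) = 2 × 3 × 13^2 × 23 = 23322.
Laps for period 507: 23322 / 507 = 46.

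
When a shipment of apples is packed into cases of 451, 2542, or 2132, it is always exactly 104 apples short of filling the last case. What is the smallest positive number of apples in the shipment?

726908

Being 104 short of a full case of size k means N ≡ −104 (mod k), i.e. N + 104 is a multiple of each size.
451 = 11 × 41
2542 = 2 × 31 × 41
2132 = 2^2 × 13 × 41
LCM(451, 2542, 2132) = 2^2 × 11 × 13 × 31 × 41 = 727012.
Smallest positive N is 727012 − 104 = 726908.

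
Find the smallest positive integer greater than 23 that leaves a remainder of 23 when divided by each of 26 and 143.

N − 23 must be a common multiple of 26 and 143.
26 = 2 × 13
143 = 11 × 13
LCM(26, 143) = 2 × 11 × 13 = 286.
Smallest N > 23 is LCM + 23 = 286 + 23 = 309.

309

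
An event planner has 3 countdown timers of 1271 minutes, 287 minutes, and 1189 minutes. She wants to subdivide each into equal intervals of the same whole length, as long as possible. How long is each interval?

The interval must divide each timer length; the longest such is the gcd.
1271 = 31 × 41
287 = 7 × 41
1189 = 29 × 41
gcd(1271, 287, 1189) = 41.

41 minutes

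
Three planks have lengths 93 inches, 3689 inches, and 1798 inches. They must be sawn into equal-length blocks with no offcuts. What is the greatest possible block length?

31 inches

This is the greatest common divisor of 93, 3689, and 1798.
93 = 3 × 31
3689 = 7 × 17 × 31
1798 = 2 × 29 × 31
gcd(93, 3689, 1798) = 31.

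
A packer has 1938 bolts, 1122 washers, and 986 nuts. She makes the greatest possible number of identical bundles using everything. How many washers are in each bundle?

Number of bundles = gcd(1938, 1122, 986).
1938 = 2 × 3 × 17 × 19
1122 = 2 × 3 × 11 × 17
986 = 2 × 17 × 29
gcd(1938, 1122, 986) = 2 × 17 = 34.
washers per bundle = 1122 / 34 = 33.

33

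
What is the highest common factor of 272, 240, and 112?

272 = 2^4 × 17
240 = 2^4 × 3 × 5
112 = 2^4 × 7
gcd(272, 240, 112) = 2^4 = 16.

16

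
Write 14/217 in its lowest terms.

2/31

14 = 2 × 7
217 = 7 × 31
gcd(14, 217) = 7.
Divide numerator and denominator by 7: 14/217 = 2/31.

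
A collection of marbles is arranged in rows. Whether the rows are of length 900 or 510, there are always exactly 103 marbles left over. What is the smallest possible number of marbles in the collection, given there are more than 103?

N − 103 must be a common multiple of 900 and 510.
900 = 2^2 × 3^2 × 5^2
510 = 2 × 3 × 5 × 17
LCM(900, 510) = 2^2 × 3^2 × 5^2 × 17 = 15300.
Smallest N > 103 is LCM + 103 = 15300 + 103 = 15403.

15403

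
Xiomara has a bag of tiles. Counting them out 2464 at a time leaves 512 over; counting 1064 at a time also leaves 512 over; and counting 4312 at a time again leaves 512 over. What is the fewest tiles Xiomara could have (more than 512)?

N − 512 must be a common multiple of 2464, 1064, and 4312.
2464 = 2^5 × 7 × 11
1064 = 2^3 × 7 × 19
4312 = 2^3 × 7^2 × 11
LCM(2464, 1064, 4312) = 2^5 × 7^2 × 11 × 19 = 327712.
Smallest N > 512 is LCM + 512 = 327712 + 512 = 328224.

328224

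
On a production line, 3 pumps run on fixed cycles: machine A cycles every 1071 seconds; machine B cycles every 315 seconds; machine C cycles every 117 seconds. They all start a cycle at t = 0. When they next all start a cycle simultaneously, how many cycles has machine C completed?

The first common completion time is the LCM of the periods.
1071 = 3^2 × 7 × 17
315 = 3^2 × 5 × 7
117 = 3^2 × 13
LCM(1071, 315, 117) = 3^2 × 5 × 7 × 13 × 17 = 69615.
Cycles for period 117: 69615 / 117 = 595.

595 cycles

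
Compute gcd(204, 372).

12

204 = 2^2 × 3 × 17
372 = 2^2 × 3 × 31
gcd(204, 372) = 2^2 × 3 = 12.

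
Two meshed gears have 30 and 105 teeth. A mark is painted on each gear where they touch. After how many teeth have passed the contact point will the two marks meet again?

We need the least common multiple of the intervals.
30 = 2 × 3 × 5
105 = 3 × 5 × 7
LCM(30, 105) = 2 × 3 × 5 × 7 = 210.

210 teeth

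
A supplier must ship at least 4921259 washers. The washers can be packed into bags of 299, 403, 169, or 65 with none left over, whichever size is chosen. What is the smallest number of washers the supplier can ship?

The number of washers must be a common multiple of 299, 403, 169, and 65, so a multiple of their LCM.
299 = 13 × 23
403 = 13 × 31
169 = 13^2
65 = 5 × 13
LCM(299, 403, 169, 65) = 5 × 13^2 × 23 × 31 = 602485.
Smallest multiple of 602485 that is ≥ 4921259: ⌈4921259/602485⌉ × 602485 = 9 × 602485 = 5422365.

5422365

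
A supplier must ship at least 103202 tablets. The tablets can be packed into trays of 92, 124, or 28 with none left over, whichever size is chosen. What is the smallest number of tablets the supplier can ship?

The number of tablets must be a common multiple of 92, 124, and 28, so a multiple of their LCM.
92 = 2^2 × 23
124 = 2^2 × 31
28 = 2^2 × 7
LCM(92, 124, 28) = 2^2 × 7 × 23 × 31 = 19964.
Smallest multiple of 19964 that is ≥ 103202: ⌈103202/19964⌉ × 19964 = 6 × 19964 = 119784.

119784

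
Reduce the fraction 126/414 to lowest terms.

7/23

126 = 2 × 3^2 × 7
414 = 2 × 3^2 × 23
gcd(126, 414) = 2 × 3^2 = 18.
Divide numerator and denominator by 18: 126/414 = 7/23.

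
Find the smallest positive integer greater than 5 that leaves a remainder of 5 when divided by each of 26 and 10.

135

N − 5 must be a common multiple of 26 and 10.
26 = 2 × 13
10 = 2 × 5
LCM(26, 10) = 2 × 5 × 13 = 130.
Smallest N > 5 is LCM + 5 = 130 + 5 = 135.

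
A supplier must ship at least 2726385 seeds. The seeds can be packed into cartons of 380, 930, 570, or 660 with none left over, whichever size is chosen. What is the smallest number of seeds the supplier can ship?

The number of seeds must be a common multiple of 380, 930, 570, and 660, so a multiple of their LCM.
380 = 2^2 × 5 × 19
930 = 2 × 3 × 5 × 31
570 = 2 × 3 × 5 × 19
660 = 2^2 × 3 × 5 × 11
LCM(380, 930, 570, 660) = 2^2 × 3 × 5 × 11 × 19 × 31 = 388740.
Smallest multiple of 388740 that is ≥ 2726385: ⌈2726385/388740⌉ × 388740 = 8 × 388740 = 3109920.

3109920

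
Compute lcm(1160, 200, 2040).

1160 = 2^3 × 5 × 29
200 = 2^3 × 5^2
2040 = 2^3 × 3 × 5 × 17
LCM(1160, 200, 2040) = 2^3 × 3 × 5^2 × 17 × 29 = 295800.

295800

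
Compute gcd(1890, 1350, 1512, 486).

54

1890 = 2 × 3^3 × 5 × 7
1350 = 2 × 3^3 × 5^2
1512 = 2^3 × 3^3 × 7
486 = 2 × 3^5
gcd(1890, 1350, 1512, 486) = 2 × 3^3 = 54.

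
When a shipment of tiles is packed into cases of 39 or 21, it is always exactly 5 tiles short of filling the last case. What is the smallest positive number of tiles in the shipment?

Being 5 short of a full case of size k means N ≡ −5 (mod k), i.e. N + 5 is a multiple of each size.
39 = 3 × 13
21 = 3 × 7
LCM(39, 21) = 3 × 7 × 13 = 273.
Smallest positive N is 273 − 5 = 268.

268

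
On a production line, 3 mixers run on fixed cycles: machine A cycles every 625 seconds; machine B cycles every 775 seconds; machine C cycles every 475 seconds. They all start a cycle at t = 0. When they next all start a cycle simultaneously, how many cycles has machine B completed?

All finish a whole number of cycles simultaneously at t = LCM of the periods.
625 = 5^4
775 = 5^2 × 31
475 = 5^2 × 19
LCM(625, 775, 475) = 5^4 × 19 × 31 = 368125.
Cycles for period 775: 368125 / 775 = 475.

475 cycles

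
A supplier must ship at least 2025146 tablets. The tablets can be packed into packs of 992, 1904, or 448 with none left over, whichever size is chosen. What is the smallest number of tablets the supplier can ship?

The number of tablets must be a common multiple of 992, 1904, and 448, so a multiple of their LCM.
992 = 2^5 × 31
1904 = 2^4 × 7 × 17
448 = 2^6 × 7
LCM(992, 1904, 448) = 2^6 × 7 × 17 × 31 = 236096.
Smallest multiple of 236096 that is ≥ 2025146: ⌈2025146/236096⌉ × 236096 = 9 × 236096 = 2124864.

2124864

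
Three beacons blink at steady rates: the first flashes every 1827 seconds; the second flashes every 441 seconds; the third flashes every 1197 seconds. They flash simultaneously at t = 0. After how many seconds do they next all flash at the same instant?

242991 seconds

They coincide at every common multiple of the periods; the first is the LCM.
1827 = 3^2 × 7 × 29
441 = 3^2 × 7^2
1197 = 3^2 × 7 × 19
LCM(1827, 441, 1197) = 3^2 × 7^2 × 19 × 29 = 242991.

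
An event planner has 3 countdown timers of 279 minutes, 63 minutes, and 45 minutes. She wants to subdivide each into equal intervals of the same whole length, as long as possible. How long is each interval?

The interval must divide each timer length; the longest such is the gcd.
279 = 3^2 × 31
63 = 3^2 × 7
45 = 3^2 × 5
gcd(279, 63, 45) = 3^2 = 9.

9 minutes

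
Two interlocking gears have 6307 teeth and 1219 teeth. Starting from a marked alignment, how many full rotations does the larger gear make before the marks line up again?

The first common completion time is the LCM of the periods.
6307 = 7 × 17 × 53
1219 = 23 × 53
LCM(6307, 1219) = 7 × 17 × 23 × 53 = 145061.
Rotations for period 6307: 145061 / 6307 = 23.

23 rotations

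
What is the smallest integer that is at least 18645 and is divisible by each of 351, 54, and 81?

The integer must be a common multiple of 351, 54, and 81, so a multiple of their LCM.
351 = 3^3 × 13
54 = 2 × 3^3
81 = 3^4
LCM(351, 54, 81) = 2 × 3^4 × 13 = 2106.
Smallest multiple of 2106 that is ≥ 18645: ⌈18645/2106⌉ × 2106 = 9 × 2106 = 18954.

18954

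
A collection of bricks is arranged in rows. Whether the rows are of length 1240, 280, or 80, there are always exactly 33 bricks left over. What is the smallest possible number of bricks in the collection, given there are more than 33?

N − 33 must be a common multiple of 1240, 280, and 80.
1240 = 2^3 × 5 × 31
280 = 2^3 × 5 × 7
80 = 2^4 × 5
LCM(1240, 280, 80) = 2^4 × 5 × 7 × 31 = 17360.
Smallest N > 33 is LCM + 33 = 17360 + 33 = 17393.

17393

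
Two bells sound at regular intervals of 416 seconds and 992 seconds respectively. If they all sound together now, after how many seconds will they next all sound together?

12896 seconds

They coincide at every common multiple of the periods; the first is the LCM.
416 = 2^5 × 13
992 = 2^5 × 31
LCM(416, 992) = 2^5 × 13 × 31 = 12896.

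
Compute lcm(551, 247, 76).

551 = 19 × 29
247 = 13 × 19
76 = 2^2 × 19
LCM(551, 247, 76) = 2^2 × 13 × 19 × 29 = 28652.

28652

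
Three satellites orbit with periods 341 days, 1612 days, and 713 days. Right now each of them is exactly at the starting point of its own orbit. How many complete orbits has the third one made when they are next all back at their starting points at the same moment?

572 orbits

The first common completion time is the LCM of the periods.
341 = 11 × 31
1612 = 2^2 × 13 × 31
713 = 23 × 31
LCM(341, 1612, 713) = 2^2 × 11 × 13 × 23 × 31 = 407836.
Orbits for period 713: 407836 / 713 = 572.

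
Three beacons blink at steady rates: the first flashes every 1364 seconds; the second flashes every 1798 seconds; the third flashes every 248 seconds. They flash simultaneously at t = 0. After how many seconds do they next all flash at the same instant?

79112 seconds

We need the least common multiple of the intervals.
1364 = 2^2 × 11 × 31
1798 = 2 × 29 × 31
248 = 2^3 × 31
LCM(1364, 1798, 248) = 2^3 × 11 × 29 × 31 = 79112.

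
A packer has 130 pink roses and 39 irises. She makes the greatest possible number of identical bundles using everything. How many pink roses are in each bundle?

10

Number of bundles = gcd(130, 39).
130 = 2 × 5 × 13
39 = 3 × 13
gcd(130, 39) = 13.
pink roses per bundle = 130 / 13 = 10.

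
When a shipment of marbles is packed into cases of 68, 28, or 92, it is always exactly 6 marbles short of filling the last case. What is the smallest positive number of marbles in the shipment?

Being 6 short of a full case of size k means N ≡ −6 (mod k), i.e. N + 6 is a multiple of each size.
68 = 2^2 × 17
28 = 2^2 × 7
92 = 2^2 × 23
LCM(68, 28, 92) = 2^2 × 7 × 17 × 23 = 10948.
Smallest positive N is 10948 − 6 = 10942.

10942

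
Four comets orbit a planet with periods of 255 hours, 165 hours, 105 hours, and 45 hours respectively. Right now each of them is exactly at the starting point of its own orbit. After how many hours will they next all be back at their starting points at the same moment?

58905 hours

We need the least common multiple of the intervals.
255 = 3 × 5 × 17
165 = 3 × 5 × 11
105 = 3 × 5 × 7
45 = 3^2 × 5
LCM(255, 165, 105, 45) = 3^2 × 5 × 7 × 11 × 17 = 58905.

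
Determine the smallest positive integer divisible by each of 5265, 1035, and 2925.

5265 = 3^4 × 5 × 13
1035 = 3^2 × 5 × 23
2925 = 3^2 × 5^2 × 13
LCM(5265, 1035, 2925) = 3^4 × 5^2 × 13 × 23 = 605475.

605475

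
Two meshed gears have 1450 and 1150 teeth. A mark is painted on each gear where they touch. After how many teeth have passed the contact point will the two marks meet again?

The first simultaneous occurrence is after LCM of the individual periods.
1450 = 2 × 5^2 × 29
1150 = 2 × 5^2 × 23
LCM(1450, 1150) = 2 × 5^2 × 23 × 29 = 33350.

33350 teeth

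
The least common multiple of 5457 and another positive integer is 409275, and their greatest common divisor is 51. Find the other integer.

gcd × lcm = product of the two integers, so the other integer is (51 × 409275) / 5457 = 3825.

3825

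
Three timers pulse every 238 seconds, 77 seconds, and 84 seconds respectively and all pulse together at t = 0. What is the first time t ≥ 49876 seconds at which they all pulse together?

Joint pulses occur at multiples of LCM(238, 77, 84).
238 = 2 × 7 × 17
77 = 7 × 11
84 = 2^2 × 3 × 7
LCM(238, 77, 84) = 2^2 × 3 × 7 × 11 × 17 = 15708.
Smallest multiple of 15708 that is ≥ 49876: ⌈49876/15708⌉ × 15708 = 4 × 15708 = 62832.

62832 seconds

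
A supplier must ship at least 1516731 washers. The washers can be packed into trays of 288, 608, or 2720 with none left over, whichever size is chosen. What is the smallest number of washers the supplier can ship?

The number of washers must be a common multiple of 288, 608, and 2720, so a multiple of their LCM.
288 = 2^5 × 3^2
608 = 2^5 × 19
2720 = 2^5 × 5 × 17
LCM(288, 608, 2720) = 2^5 × 3^2 × 5 × 17 × 19 = 465120.
Smallest multiple of 465120 that is ≥ 1516731: ⌈1516731/465120⌉ × 465120 = 4 × 465120 = 1860480.

1860480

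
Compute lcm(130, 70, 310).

28210

130 = 2 × 5 × 13
70 = 2 × 5 × 7
310 = 2 × 5 × 31
LCM(130, 70, 310) = 2 × 5 × 7 × 13 × 31 = 28210.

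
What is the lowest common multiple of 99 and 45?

495

99 = 3^2 × 11
45 = 3^2 × 5
LCM(99, 45) = 3^2 × 5 × 11 = 495.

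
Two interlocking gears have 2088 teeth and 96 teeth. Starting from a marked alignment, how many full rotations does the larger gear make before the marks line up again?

4 rotations

The first common completion time is the LCM of the periods.
2088 = 2^3 × 3^2 × 29
96 = 2^5 × 3
LCM(2088, 96) = 2^5 × 3^2 × 29 = 8352.
Rotations for period 2088: 8352 / 2088 = 4.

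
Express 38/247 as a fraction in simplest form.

2/13

38 = 2 × 19
247 = 13 × 19
gcd(38, 247) = 19.
Divide numerator and denominator by 19: 38/247 = 2/13.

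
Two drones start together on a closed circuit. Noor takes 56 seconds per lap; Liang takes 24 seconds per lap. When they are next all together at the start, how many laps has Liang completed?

7 laps

All finish a whole number of cycles simultaneously at t = LCM of the periods.
56 = 2^3 × 7
24 = 2^3 × 3
LCM(56, 24) = 2^3 × 3 × 7 = 168.
Laps for period 24: 168 / 24 = 7.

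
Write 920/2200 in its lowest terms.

920 = 2^3 × 5 × 23
2200 = 2^3 × 5^2 × 11
gcd(920, 2200) = 2^3 × 5 = 40.
Divide numerator and denominator by 40: 920/2200 = 23/55.

23/55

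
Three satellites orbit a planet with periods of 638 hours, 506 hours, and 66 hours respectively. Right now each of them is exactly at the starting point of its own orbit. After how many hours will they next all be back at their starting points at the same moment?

44022 hours

The first simultaneous occurrence is after LCM of the individual periods.
638 = 2 × 11 × 29
506 = 2 × 11 × 23
66 = 2 × 3 × 11
LCM(638, 506, 66) = 2 × 3 × 11 × 23 × 29 = 44022.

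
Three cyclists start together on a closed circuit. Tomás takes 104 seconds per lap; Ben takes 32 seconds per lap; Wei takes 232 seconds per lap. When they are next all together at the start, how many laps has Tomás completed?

They are all back at their starting positions together after one LCM of the periods.
104 = 2^3 × 13
32 = 2^5
232 = 2^3 × 29
LCM(104, 32, 232) = 2^5 × 13 × 29 = 12064.
Laps for period 104: 12064 / 104 = 116.

116 laps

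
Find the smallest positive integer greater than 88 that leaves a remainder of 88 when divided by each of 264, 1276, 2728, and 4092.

237424

N − 88 must be a common multiple of 264, 1276, 2728, and 4092.
264 = 2^3 × 3 × 11
1276 = 2^2 × 11 × 29
2728 = 2^3 × 11 × 31
4092 = 2^2 × 3 × 11 × 31
LCM(264, 1276, 2728, 4092) = 2^3 × 3 × 11 × 29 × 31 = 237336.
Smallest N > 88 is LCM + 88 = 237336 + 88 = 237424.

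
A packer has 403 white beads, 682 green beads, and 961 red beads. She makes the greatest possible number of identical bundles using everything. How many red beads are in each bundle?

31

Number of bundles = gcd(403, 682, 961).
403 = 13 × 31
682 = 2 × 11 × 31
961 = 31^2
gcd(403, 682, 961) = 31.
red beads per bundle = 961 / 31 = 31.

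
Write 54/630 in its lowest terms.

54 = 2 × 3^3
630 = 2 × 3^2 × 5 × 7
gcd(54, 630) = 2 × 3^2 = 18.
Divide numerator and denominator by 18: 54/630 = 3/35.

3/35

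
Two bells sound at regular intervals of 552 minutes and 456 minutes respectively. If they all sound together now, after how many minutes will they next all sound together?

The first simultaneous occurrence is after LCM of the individual periods.
552 = 2^3 × 3 × 23
456 = 2^3 × 3 × 19
LCM(552, 456) = 2^3 × 3 × 19 × 23 = 10488.

10488 minutes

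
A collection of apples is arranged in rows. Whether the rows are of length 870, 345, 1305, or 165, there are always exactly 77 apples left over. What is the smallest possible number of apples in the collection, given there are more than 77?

N − 77 must be a common multiple of 870, 345, 1305, and 165.
870 = 2 × 3 × 5 × 29
345 = 3 × 5 × 23
1305 = 3^2 × 5 × 29
165 = 3 × 5 × 11
LCM(870, 345, 1305, 165) = 2 × 3^2 × 5 × 11 × 23 × 29 = 660330.
Smallest N > 77 is LCM + 77 = 660330 + 77 = 660407.

660407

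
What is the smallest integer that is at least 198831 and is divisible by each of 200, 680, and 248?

The integer must be a common multiple of 200, 680, and 248, so a multiple of their LCM.
200 = 2^3 × 5^2
680 = 2^3 × 5 × 17
248 = 2^3 × 31
LCM(200, 680, 248) = 2^3 × 5^2 × 17 × 31 = 105400.
Smallest multiple of 105400 that is ≥ 198831: ⌈198831/105400⌉ × 105400 = 2 × 105400 = 210800.

210800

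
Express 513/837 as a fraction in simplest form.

19/31

513 = 3^3 × 19
837 = 3^3 × 31
gcd(513, 837) = 3^3 = 27.
Divide numerator and denominator by 27: 513/837 = 19/31.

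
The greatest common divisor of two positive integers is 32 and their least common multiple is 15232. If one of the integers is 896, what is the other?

For two integers, gcd × lcm = product, so the other is (32 × 15232) / 896 = 487424 / 896 = 544.

544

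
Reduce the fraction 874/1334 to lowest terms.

874 = 2 × 19 × 23
1334 = 2 × 23 × 29
gcd(874, 1334) = 2 × 23 = 46.
Divide numerator and denominator by 46: 874/1334 = 19/29.

19/29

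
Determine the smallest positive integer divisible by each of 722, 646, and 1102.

355946

722 = 2 × 19^2
646 = 2 × 17 × 19
1102 = 2 × 19 × 29
LCM(722, 646, 1102) = 2 × 17 × 19^2 × 29 = 355946.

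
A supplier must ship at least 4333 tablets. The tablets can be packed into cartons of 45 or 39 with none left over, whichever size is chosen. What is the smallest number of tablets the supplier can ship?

4680

The number of tablets must be a common multiple of 45 and 39, so a multiple of their LCM.
45 = 3^2 × 5
39 = 3 × 13
LCM(45, 39) = 3^2 × 5 × 13 = 585.
Smallest multiple of 585 that is ≥ 4333: ⌈4333/585⌉ × 585 = 8 × 585 = 4680.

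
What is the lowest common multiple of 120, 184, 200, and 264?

151800

120 = 2^3 × 3 × 5
184 = 2^3 × 23
200 = 2^3 × 5^2
264 = 2^3 × 3 × 11
LCM(120, 184, 200, 264) = 2^3 × 3 × 5^2 × 11 × 23 = 151800.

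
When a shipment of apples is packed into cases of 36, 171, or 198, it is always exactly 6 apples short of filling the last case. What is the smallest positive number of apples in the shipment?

Being 6 short of a full case of size k means N ≡ −6 (mod k), i.e. N + 6 is a multiple of each size.
36 = 2^2 × 3^2
171 = 3^2 × 19
198 = 2 × 3^2 × 11
LCM(36, 171, 198) = 2^2 × 3^2 × 11 × 19 = 7524.
Smallest positive N is 7524 − 6 = 7518.

7518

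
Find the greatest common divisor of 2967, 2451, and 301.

2967 = 3 × 23 × 43
2451 = 3 × 19 × 43
301 = 7 × 43
gcd(2967, 2451, 301) = 43.

43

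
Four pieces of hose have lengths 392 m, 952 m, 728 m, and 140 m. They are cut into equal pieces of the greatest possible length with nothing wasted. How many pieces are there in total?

Piece length = gcd(392, 952, 728, 140).
392 = 2^3 × 7^2
952 = 2^3 × 7 × 17
728 = 2^3 × 7 × 13
140 = 2^2 × 5 × 7
gcd(392, 952, 728, 140) = 2^2 × 7 = 28.
Total pieces = 392/28 + 952/28 + 728/28 + 140/28 = 14 + 34 + 26 + 5 = 79.

79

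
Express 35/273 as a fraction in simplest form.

35 = 5 × 7
273 = 3 × 7 × 13
gcd(35, 273) = 7.
Divide numerator and denominator by 7: 35/273 = 5/39.

5/39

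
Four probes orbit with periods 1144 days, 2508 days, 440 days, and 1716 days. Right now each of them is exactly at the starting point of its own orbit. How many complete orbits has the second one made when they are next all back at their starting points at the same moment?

The first common completion time is the LCM of the periods.
1144 = 2^3 × 11 × 13
2508 = 2^2 × 3 × 11 × 19
440 = 2^3 × 5 × 11
1716 = 2^2 × 3 × 11 × 13
LCM(1144, 2508, 440, 1716) = 2^3 × 3 × 5 × 11 × 13 × 19 = 326040.
Orbits for period 2508: 326040 / 2508 = 130.

130 orbits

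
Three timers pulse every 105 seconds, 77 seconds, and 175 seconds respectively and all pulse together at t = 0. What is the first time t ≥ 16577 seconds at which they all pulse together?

17325 seconds

Joint pulses occur at multiples of LCM(105, 77, 175).
105 = 3 × 5 × 7
77 = 7 × 11
175 = 5^2 × 7
LCM(105, 77, 175) = 3 × 5^2 × 7 × 11 = 5775.
Smallest multiple of 5775 that is ≥ 16577: ⌈16577/5775⌉ × 5775 = 3 × 5775 = 17325.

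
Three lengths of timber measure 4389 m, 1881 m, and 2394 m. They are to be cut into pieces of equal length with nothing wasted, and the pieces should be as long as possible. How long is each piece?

57 m

The greatest length dividing all of 4389, 1881, and 2394 is their gcd.
4389 = 3 × 7 × 11 × 19
1881 = 3^2 × 11 × 19
2394 = 2 × 3^2 × 7 × 19
gcd(4389, 1881, 2394) = 3 × 19 = 57.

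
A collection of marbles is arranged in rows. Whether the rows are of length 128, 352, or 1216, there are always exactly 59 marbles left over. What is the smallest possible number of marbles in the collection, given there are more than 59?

26811

N − 59 must be a common multiple of 128, 352, and 1216.
128 = 2^7
352 = 2^5 × 11
1216 = 2^6 × 19
LCM(128, 352, 1216) = 2^7 × 11 × 19 = 26752.
Smallest N > 59 is LCM + 59 = 26752 + 59 = 26811.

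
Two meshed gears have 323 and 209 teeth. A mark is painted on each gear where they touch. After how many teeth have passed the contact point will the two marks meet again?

3553 teeth

We need the least common multiple of the intervals.
323 = 17 × 19
209 = 11 × 19
LCM(323, 209) = 11 × 17 × 19 = 3553.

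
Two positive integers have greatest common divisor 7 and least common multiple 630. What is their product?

4410

For any two positive integers, gcd × lcm = product = 7 × 630 = 4410.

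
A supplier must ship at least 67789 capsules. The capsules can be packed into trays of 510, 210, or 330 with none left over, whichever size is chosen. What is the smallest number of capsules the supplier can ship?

The number of capsules must be a common multiple of 510, 210, and 330, so a multiple of their LCM.
510 = 2 × 3 × 5 × 17
210 = 2 × 3 × 5 × 7
330 = 2 × 3 × 5 × 11
LCM(510, 210, 330) = 2 × 3 × 5 × 7 × 11 × 17 = 39270.
Smallest multiple of 39270 that is ≥ 67789: ⌈67789/39270⌉ × 39270 = 2 × 39270 = 78540.

78540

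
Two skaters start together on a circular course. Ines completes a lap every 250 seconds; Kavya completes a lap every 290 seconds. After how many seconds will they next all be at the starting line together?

The first simultaneous occurrence is after LCM of the individual periods.
250 = 2 × 5^3
290 = 2 × 5 × 29
LCM(250, 290) = 2 × 5^3 × 29 = 7250.

7250 seconds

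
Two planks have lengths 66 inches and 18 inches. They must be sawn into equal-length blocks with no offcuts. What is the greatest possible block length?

This is the greatest common divisor of 66 and 18.
66 = 2 × 3 × 11
18 = 2 × 3^2
gcd(66, 18) = 2 × 3 = 6.

6 inches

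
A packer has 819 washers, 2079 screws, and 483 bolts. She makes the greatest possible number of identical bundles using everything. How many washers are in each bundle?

39

Number of bundles = gcd(819, 2079, 483).
819 = 3^2 × 7 × 13
2079 = 3^3 × 7 × 11
483 = 3 × 7 × 23
gcd(819, 2079, 483) = 3 × 7 = 21.
washers per bundle = 819 / 21 = 39.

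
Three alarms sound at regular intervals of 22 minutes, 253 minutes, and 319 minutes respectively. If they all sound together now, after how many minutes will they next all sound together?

They coincide at every common multiple of the periods; the first is the LCM.
22 = 2 × 11
253 = 11 × 23
319 = 11 × 29
LCM(22, 253, 319) = 2 × 11 × 23 × 29 = 14674.

14674 minutes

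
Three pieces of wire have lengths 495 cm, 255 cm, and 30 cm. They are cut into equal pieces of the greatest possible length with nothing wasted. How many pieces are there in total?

Piece length = gcd(495, 255, 30).
495 = 3^2 × 5 × 11
255 = 3 × 5 × 17
30 = 2 × 3 × 5
gcd(495, 255, 30) = 3 × 5 = 15.
Total pieces = 495/15 + 255/15 + 30/15 = 33 + 17 + 2 = 52.

52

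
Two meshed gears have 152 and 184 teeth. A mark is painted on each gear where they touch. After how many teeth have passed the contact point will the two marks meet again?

3496 teeth

They coincide at every common multiple of the periods; the first is the LCM.
152 = 2^3 × 19
184 = 2^3 × 23
LCM(152, 184) = 2^3 × 19 × 23 = 3496.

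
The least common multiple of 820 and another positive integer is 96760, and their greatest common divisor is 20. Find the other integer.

gcd × lcm = product of the two integers, so the other integer is (20 × 96760) / 820 = 2360.

2360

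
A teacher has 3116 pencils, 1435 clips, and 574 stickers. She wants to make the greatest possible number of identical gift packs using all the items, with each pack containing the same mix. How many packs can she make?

The pack count must divide each quantity, so the greatest is gcd(3116, 1435, 574).
3116 = 2^2 × 19 × 41
1435 = 5 × 7 × 41
574 = 2 × 7 × 41
gcd(3116, 1435, 574) = 41.

41 packs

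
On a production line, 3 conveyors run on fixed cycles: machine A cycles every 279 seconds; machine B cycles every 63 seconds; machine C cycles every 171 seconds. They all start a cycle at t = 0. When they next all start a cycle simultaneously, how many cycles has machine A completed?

The first common completion time is the LCM of the periods.
279 = 3^2 × 31
63 = 3^2 × 7
171 = 3^2 × 19
LCM(279, 63, 171) = 3^2 × 7 × 19 × 31 = 37107.
Cycles for period 279: 37107 / 279 = 133.

133 cycles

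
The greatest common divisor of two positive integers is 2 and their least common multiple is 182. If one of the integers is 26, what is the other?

14

For two integers, gcd × lcm = product, so the other is (2 × 182) / 26 = 364 / 26 = 14.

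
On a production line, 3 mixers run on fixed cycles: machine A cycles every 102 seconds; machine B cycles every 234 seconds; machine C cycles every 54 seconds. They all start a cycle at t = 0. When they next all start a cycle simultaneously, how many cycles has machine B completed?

51 cycles

The first common completion time is the LCM of the periods.
102 = 2 × 3 × 17
234 = 2 × 3^2 × 13
54 = 2 × 3^3
LCM(102, 234, 54) = 2 × 3^3 × 13 × 17 = 11934.
Cycles for period 234: 11934 / 234 = 51.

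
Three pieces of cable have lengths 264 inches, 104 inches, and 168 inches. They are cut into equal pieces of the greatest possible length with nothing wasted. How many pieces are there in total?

Piece length = gcd(264, 104, 168).
264 = 2^3 × 3 × 11
104 = 2^3 × 13
168 = 2^3 × 3 × 7
gcd(264, 104, 168) = 2^3 = 8.
Total pieces = 264/8 + 104/8 + 168/8 = 33 + 13 + 21 = 67.

67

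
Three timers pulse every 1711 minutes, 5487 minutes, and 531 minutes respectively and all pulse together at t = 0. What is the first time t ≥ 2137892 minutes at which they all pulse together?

Joint pulses occur at multiples of LCM(1711, 5487, 531).
1711 = 29 × 59
5487 = 3 × 31 × 59
531 = 3^2 × 59
LCM(1711, 5487, 531) = 3^2 × 29 × 31 × 59 = 477369.
Smallest multiple of 477369 that is ≥ 2137892: ⌈2137892/477369⌉ × 477369 = 5 × 477369 = 2386845.

2386845 minutes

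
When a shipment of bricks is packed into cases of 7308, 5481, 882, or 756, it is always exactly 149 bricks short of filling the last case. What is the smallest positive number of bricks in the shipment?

Being 149 short of a full case of size k means N ≡ −149 (mod k), i.e. N + 149 is a multiple of each size.
7308 = 2^2 × 3^2 × 7 × 29
5481 = 3^3 × 7 × 29
882 = 2 × 3^2 × 7^2
756 = 2^2 × 3^3 × 7
LCM(7308, 5481, 882, 756) = 2^2 × 3^3 × 7^2 × 29 = 153468.
Smallest positive N is 153468 − 149 = 153319.

153319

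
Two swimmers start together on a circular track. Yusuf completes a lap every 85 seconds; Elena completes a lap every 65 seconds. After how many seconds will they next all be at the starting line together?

We need the least common multiple of the intervals.
85 = 5 × 17
65 = 5 × 13
LCM(85, 65) = 5 × 13 × 17 = 1105.

1105 seconds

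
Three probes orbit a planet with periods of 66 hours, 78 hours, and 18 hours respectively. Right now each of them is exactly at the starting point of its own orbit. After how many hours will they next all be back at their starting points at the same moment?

They coincide at every common multiple of the periods; the first is the LCM.
66 = 2 × 3 × 11
78 = 2 × 3 × 13
18 = 2 × 3^2
LCM(66, 78, 18) = 2 × 3^2 × 11 × 13 = 2574.

2574 hours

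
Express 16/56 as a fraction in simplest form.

16 = 2^4
56 = 2^3 × 7
gcd(16, 56) = 2^3 = 8.
Divide numerator and denominator by 8: 16/56 = 2/7.

2/7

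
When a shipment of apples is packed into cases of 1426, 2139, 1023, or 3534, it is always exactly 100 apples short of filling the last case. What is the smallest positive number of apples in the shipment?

Being 100 short of a full case of size k means N ≡ −100 (mod k), i.e. N + 100 is a multiple of each size.
1426 = 2 × 23 × 31
2139 = 3 × 23 × 31
1023 = 3 × 11 × 31
3534 = 2 × 3 × 19 × 31
LCM(1426, 2139, 1023, 3534) = 2 × 3 × 11 × 19 × 23 × 31 = 894102.
Smallest positive N is 894102 − 100 = 894002.

894002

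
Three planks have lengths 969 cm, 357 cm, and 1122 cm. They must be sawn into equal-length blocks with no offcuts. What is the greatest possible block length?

51 cm

This is the greatest common divisor of 969, 357, and 1122.
969 = 3 × 17 × 19
357 = 3 × 7 × 17
1122 = 2 × 3 × 11 × 17
gcd(969, 357, 1122) = 3 × 17 = 51.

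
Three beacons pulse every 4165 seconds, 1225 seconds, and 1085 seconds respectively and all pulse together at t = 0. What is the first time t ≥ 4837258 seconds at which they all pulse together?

Joint pulses occur at multiples of LCM(4165, 1225, 1085).
4165 = 5 × 7^2 × 17
1225 = 5^2 × 7^2
1085 = 5 × 7 × 31
LCM(4165, 1225, 1085) = 5^2 × 7^2 × 17 × 31 = 645575.
Smallest multiple of 645575 that is ≥ 4837258: ⌈4837258/645575⌉ × 645575 = 8 × 645575 = 5164600.

5164600 seconds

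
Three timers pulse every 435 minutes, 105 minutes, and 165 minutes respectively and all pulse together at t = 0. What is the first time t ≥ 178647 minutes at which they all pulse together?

200970 minutes

Joint pulses occur at multiples of LCM(435, 105, 165).
435 = 3 × 5 × 29
105 = 3 × 5 × 7
165 = 3 × 5 × 11
LCM(435, 105, 165) = 3 × 5 × 7 × 11 × 29 = 33495.
Smallest multiple of 33495 that is ≥ 178647: ⌈178647/33495⌉ × 33495 = 6 × 33495 = 200970.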